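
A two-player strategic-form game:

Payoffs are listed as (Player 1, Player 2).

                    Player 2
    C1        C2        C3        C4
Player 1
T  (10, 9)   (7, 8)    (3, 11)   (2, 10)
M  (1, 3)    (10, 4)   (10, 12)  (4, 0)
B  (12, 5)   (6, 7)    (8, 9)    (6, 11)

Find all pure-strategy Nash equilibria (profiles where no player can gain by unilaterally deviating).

For each player, find the best response to each opponent profile; mutual best responses are the pure NE.
Player 1 against C1: payoffs 10, 1, 12 → best response B.
Player 1 against C2: payoffs 7, 10, 6 → best response M.
Player 1 against C3: payoffs 3, 10, 8 → best response M.
Player 1 against C4: payoffs 2, 4, 6 → best response B.
Player 2 against T: payoffs 9, 8, 11, 10 → best response C3.
Player 2 against M: payoffs 3, 4, 12, 0 → best response C3.
Player 2 against B: payoffs 5, 7, 9, 11 → best response C4.
Mutual best responses: (M, C3); (B, C4).

The pure Nash equilibria are (M, C3) and (B, C4).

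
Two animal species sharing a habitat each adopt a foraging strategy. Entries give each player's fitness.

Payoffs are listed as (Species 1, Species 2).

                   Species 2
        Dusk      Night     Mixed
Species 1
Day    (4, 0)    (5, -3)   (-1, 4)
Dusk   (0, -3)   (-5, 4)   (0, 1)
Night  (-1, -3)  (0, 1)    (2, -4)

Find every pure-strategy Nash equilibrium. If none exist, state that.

(Day, Dusk): Species 2 can switch to Mixed (0 → 4). Not NE.
(Day, Night): Species 2 can switch to Dusk (-3 → 0). Not NE.
(Day, Mixed): Species 1 can switch to Dusk (-1 → 0). Not NE.
(Dusk, Dusk): Species 1 can switch to Day (0 → 4). Not NE.
(Dusk, Night): Species 1 can switch to Day (-5 → 5). Not NE.
(Dusk, Mixed): Species 1 can switch to Night (0 → 2). Not NE.
(Night, Dusk): Species 1 can switch to Day (-1 → 4). Not NE.
(Night, Night): Species 1 can switch to Day (0 → 5). Not NE.
(Night, Mixed): Species 2 can switch to Dusk (-4 → -3). Not NE.

This game has no pure Nash equilibrium.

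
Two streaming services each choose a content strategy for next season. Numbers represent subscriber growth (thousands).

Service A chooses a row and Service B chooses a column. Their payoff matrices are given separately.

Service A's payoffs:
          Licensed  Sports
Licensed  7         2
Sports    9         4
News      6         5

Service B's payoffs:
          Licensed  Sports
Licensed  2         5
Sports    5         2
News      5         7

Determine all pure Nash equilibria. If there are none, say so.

(Sports, Licensed), (News, Sports)

Service A against Licensed: payoffs 7, 9, 6 → best response Sports.
Service A against Sports: payoffs 2, 4, 5 → best response News.
Service B against Licensed: payoffs 2, 5 → best response Sports.
Service B against Sports: payoffs 5, 2 → best response Licensed.
Service B against News: payoffs 5, 7 → best response Sports.
Mutual best responses: (Sports, Licensed); (News, Sports).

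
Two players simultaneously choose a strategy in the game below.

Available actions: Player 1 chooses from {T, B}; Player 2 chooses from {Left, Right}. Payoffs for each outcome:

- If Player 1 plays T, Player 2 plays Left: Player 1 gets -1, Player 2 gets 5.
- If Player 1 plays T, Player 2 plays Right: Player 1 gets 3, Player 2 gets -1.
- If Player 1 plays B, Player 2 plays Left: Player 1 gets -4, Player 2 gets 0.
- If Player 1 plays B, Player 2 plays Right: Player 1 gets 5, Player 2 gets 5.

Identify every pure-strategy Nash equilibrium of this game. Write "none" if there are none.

The pure Nash equilibria are (T, Left) and (B, Right).

Player 1 against Left: payoffs -1, -4 → best response T.
Player 1 against Right: payoffs 3, 5 → best response B.
Player 2 against T: payoffs 5, -1 → best response Left.
Player 2 against B: payoffs 0, 5 → best response Right.
Mutual best responses: (T, Left); (B, Right).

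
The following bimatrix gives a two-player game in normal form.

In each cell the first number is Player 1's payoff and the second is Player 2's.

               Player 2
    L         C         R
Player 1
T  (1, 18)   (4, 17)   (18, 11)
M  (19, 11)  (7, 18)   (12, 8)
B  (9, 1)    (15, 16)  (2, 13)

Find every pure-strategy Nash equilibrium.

The unique pure-strategy Nash equilibrium is (B, C).

Player 1 against L: payoffs 1, 19, 9 → best response M.
Player 1 against C: payoffs 4, 7, 15 → best response B.
Player 1 against R: payoffs 18, 12, 2 → best response T.
Player 2 against T: payoffs 18, 17, 11 → best response L.
Player 2 against M: payoffs 11, 18, 8 → best response C.
Player 2 against B: payoffs 1, 16, 13 → best response C.
Mutual best responses: (B, C).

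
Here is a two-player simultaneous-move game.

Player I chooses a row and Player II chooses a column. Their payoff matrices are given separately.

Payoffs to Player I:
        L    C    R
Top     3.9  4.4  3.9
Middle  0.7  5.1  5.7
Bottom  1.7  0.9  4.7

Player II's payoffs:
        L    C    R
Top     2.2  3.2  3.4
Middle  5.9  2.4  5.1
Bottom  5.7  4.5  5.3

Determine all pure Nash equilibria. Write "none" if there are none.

There is no pure-strategy Nash equilibrium.

Player I against L: payoffs 3.9, 0.7, 1.7 → best response Top.
Player I against C: payoffs 4.4, 5.1, 0.9 → best response Middle.
Player I against R: payoffs 3.9, 5.7, 4.7 → best response Middle.
Player II against Top: payoffs 2.2, 3.2, 3.4 → best response R.
Player II against Middle: payoffs 5.9, 2.4, 5.1 → best response L.
Player II against Bottom: payoffs 5.7, 4.5, 5.3 → best response L.
No profile is a mutual best response for all players.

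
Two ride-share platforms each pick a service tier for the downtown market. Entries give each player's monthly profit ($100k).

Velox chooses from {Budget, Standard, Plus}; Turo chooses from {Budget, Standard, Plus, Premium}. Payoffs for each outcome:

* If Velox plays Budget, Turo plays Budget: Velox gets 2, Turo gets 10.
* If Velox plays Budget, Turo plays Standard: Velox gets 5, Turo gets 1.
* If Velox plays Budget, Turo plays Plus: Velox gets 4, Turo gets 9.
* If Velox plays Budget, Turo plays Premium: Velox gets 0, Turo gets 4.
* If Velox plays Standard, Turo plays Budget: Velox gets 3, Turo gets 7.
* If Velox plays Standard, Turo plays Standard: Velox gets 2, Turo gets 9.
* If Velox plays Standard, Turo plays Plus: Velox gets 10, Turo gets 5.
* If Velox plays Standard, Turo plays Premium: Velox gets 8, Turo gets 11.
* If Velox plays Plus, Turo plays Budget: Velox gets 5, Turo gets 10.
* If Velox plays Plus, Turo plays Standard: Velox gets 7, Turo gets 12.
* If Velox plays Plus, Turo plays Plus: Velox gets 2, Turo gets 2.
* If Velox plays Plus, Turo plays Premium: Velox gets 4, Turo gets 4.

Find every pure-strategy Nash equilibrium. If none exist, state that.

(Standard, Premium), (Plus, Standard)

Velox against Budget: payoffs 2, 3, 5 → best response Plus.
Velox against Standard: payoffs 5, 2, 7 → best response Plus.
Velox against Plus: payoffs 4, 10, 2 → best response Standard.
Velox against Premium: payoffs 0, 8, 4 → best response Standard.
Turo against Budget: payoffs 10, 1, 9, 4 → best response Budget.
Turo against Standard: payoffs 7, 9, 5, 11 → best response Premium.
Turo against Plus: payoffs 10, 12, 2, 4 → best response Standard.
Mutual best responses: (Standard, Premium); (Plus, Standard).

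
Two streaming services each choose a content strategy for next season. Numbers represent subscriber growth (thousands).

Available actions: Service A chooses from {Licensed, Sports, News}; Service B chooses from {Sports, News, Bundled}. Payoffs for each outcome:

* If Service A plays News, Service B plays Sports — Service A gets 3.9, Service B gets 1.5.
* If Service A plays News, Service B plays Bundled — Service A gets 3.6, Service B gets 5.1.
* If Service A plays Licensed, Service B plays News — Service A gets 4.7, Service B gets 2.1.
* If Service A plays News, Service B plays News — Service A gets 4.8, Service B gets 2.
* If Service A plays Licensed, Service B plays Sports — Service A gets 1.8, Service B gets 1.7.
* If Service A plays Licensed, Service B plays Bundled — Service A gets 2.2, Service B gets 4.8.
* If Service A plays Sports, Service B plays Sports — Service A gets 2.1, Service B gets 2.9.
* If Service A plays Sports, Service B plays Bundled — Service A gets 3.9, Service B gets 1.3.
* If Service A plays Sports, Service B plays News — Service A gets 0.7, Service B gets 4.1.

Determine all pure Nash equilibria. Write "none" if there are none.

(Licensed, Sports): Service A can switch to Sports (1.8 → 2.1). Not NE.
(Licensed, News): Service A can switch to News (4.7 → 4.8). Not NE.
(Licensed, Bundled): Service A can switch to Sports (2.2 → 3.9). Not NE.
(Sports, Sports): Service A can switch to News (2.1 → 3.9). Not NE.
(Sports, News): Service A can switch to Licensed (0.7 → 4.7). Not NE.
(Sports, Bundled): Service B can switch to Sports (1.3 → 2.9). Not NE.
(The remaining 3 profiles each have a profitable deviation by the same check.)

There is no pure-strategy Nash equilibrium.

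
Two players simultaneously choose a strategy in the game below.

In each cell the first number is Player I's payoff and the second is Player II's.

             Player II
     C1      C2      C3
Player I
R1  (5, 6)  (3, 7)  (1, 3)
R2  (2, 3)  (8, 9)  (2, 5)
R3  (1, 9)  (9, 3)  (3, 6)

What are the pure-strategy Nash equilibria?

No pure-strategy Nash equilibrium.

Mark each player's best response to every combination of opponents' strategies; a profile where every player is best-responding is a pure Nash equilibrium.
Player I against C1: payoffs 5, 2, 1 → best response R1.
Player I against C2: payoffs 3, 8, 9 → best response R3.
Player I against C3: payoffs 1, 2, 3 → best response R3.
Player II against R1: payoffs 6, 7, 3 → best response C2.
Player II against R2: payoffs 3, 9, 5 → best response C2.
Player II against R3: payoffs 9, 3, 6 → best response C1.
No profile is a mutual best response for all players.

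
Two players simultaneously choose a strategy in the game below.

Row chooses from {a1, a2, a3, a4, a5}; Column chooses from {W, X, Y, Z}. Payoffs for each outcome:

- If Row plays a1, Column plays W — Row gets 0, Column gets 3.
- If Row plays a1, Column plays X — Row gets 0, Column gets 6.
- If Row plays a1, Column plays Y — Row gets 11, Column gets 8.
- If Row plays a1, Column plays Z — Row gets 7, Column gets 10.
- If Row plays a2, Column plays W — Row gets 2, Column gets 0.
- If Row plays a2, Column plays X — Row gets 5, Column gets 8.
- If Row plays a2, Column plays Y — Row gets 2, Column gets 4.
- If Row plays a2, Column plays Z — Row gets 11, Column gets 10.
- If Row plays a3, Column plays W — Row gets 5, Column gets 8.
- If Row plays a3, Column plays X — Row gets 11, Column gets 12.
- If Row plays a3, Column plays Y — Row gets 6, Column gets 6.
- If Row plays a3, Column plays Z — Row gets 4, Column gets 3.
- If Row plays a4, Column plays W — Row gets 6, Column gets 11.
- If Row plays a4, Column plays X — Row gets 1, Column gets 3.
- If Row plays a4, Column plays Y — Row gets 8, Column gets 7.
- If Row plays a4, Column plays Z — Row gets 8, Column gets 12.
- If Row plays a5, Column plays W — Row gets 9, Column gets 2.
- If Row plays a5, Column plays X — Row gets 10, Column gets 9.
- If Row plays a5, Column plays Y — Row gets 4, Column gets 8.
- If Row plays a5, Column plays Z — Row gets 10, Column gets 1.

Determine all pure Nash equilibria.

The pure Nash equilibria are (a2, Z), (a3, X).

(a1, W): Row can switch to a2 (0 → 2). Not NE.
(a1, X): Row can switch to a2 (0 → 5). Not NE.
(a1, Y): Column can switch to Z (8 → 10). Not NE.
(a1, Z): Row can switch to a2 (7 → 11). Not NE.
(a2, W): Row can switch to a3 (2 → 5). Not NE.
(a2, X): Row can switch to a3 (5 → 11). Not NE.
(a2, Y): Row can switch to a1 (2 → 11). Not NE.
(a2, Z): Row gets 11, best alternative 10; Column gets 10, best alternative 8. No profitable deviation — NE.
(a3, W): Row can switch to a4 (5 → 6). Not NE.
(a3, X): Row gets 11, best alternative 10; Column gets 12, best alternative 8. No profitable deviation — NE.
(The remaining 10 profiles each have a profitable deviation by the same check.)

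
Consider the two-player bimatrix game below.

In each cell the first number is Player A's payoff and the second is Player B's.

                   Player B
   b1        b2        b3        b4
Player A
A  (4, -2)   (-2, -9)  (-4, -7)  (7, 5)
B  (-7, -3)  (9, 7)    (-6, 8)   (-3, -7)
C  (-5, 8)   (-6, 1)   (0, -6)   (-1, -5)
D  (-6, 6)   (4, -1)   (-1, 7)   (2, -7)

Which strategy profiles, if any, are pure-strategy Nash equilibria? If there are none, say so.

The unique pure-strategy Nash equilibrium is (A, b4).

Mark each player's best response to every combination of opponents' strategies; a profile where every player is best-responding is a pure Nash equilibrium.
Player A against b1: payoffs 4, -7, -5, -6 → best response A.
Player A against b2: payoffs -2, 9, -6, 4 → best response B.
Player A against b3: payoffs -4, -6, 0, -1 → best response C.
Player A against b4: payoffs 7, -3, -1, 2 → best response A.
Player B against A: payoffs -2, -9, -7, 5 → best response b4.
Player B against B: payoffs -3, 7, 8, -7 → best response b3.
Player B against C: payoffs 8, 1, -6, -5 → best response b1.
Player B against D: payoffs 6, -1, 7, -7 → best response b3.
Mutual best responses: (A, b4).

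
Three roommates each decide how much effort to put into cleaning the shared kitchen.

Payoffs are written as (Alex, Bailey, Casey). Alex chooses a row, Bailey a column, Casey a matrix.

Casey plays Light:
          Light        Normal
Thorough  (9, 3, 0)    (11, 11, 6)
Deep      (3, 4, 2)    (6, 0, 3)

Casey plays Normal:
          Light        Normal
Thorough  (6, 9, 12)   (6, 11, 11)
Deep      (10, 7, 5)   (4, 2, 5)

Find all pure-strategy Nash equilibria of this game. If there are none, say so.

Pure-strategy Nash equilibria: (Thorough, Normal, Normal), (Deep, Light, Normal)

For each strategy profile, look for a profitable unilateral deviation.
(Thorough, Light, Light): Bailey can switch to Normal (3 → 11). Not NE.
(Thorough, Light, Normal): Alex can switch to Deep (6 → 10). Not NE.
(Thorough, Normal, Light): Casey can switch to Normal (6 → 11). Not NE.
(Thorough, Normal, Normal): Alex gets 6, best alternative 4; Bailey gets 11, best alternative 9; Casey gets 11, best alternative 6. No profitable deviation — NE.
(Deep, Light, Light): Alex can switch to Thorough (3 → 9). Not NE.
(Deep, Light, Normal): Alex gets 10, best alternative 6; Bailey gets 7, best alternative 2; Casey gets 5, best alternative 2. No profitable deviation — NE.
(Deep, Normal, Light): Alex can switch to Thorough (6 → 11). Not NE.
(Deep, Normal, Normal): Alex can switch to Thorough (4 → 6). Not NE.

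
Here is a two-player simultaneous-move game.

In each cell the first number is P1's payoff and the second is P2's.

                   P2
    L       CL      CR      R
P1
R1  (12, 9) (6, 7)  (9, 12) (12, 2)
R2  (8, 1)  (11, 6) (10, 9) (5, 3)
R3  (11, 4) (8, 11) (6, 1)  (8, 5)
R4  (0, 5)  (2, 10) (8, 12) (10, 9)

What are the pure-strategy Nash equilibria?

(R1, L): P2 can switch to CR (9 → 12). Not NE.
(R1, CL): P1 can switch to R2 (6 → 11). Not NE.
(R1, CR): P1 can switch to R2 (9 → 10). Not NE.
(R1, R): P2 can switch to L (2 → 9). Not NE.
(R2, L): P1 can switch to R1 (8 → 12). Not NE.
(R2, CL): P2 can switch to CR (6 → 9). Not NE.
(R2, CR): P1 gets 10, best alternative 9; P2 gets 9, best alternative 6. No profitable deviation — NE.
(R2, R): P1 can switch to R1 (5 → 12). Not NE.
(R3, L): P1 can switch to R1 (11 → 12). Not NE.
(R3, CL): P1 can switch to R2 (8 → 11). Not NE.
(R3, CR): P1 can switch to R1 (6 → 9). Not NE.
(R3, R): P1 can switch to R1 (8 → 12). Not NE.
(R4, L): P1 can switch to R1 (0 → 12). Not NE.
(The remaining 3 profiles each have a profitable deviation by the same check.)

The unique pure-strategy Nash equilibrium is (R2, CR).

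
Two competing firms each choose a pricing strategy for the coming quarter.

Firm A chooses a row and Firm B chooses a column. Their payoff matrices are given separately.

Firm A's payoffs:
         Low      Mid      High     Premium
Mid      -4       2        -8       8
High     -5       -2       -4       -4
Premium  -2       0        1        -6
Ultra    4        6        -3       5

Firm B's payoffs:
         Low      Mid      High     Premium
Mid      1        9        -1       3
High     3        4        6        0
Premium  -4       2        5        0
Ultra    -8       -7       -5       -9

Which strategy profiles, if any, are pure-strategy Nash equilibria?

For each player, find the best response to each opponent profile; mutual best responses are the pure NE.
Firm A against Low: payoffs -4, -5, -2, 4 → best response Ultra.
Firm A against Mid: payoffs 2, -2, 0, 6 → best response Ultra.
Firm A against High: payoffs -8, -4, 1, -3 → best response Premium.
Firm A against Premium: payoffs 8, -4, -6, 5 → best response Mid.
Firm B against Mid: payoffs 1, 9, -1, 3 → best response Mid.
Firm B against High: payoffs 3, 4, 6, 0 → best response High.
Firm B against Premium: payoffs -4, 2, 5, 0 → best response High.
Firm B against Ultra: payoffs -8, -7, -5, -9 → best response High.
Mutual best responses: (Premium, High).

Pure NE: (Premium, High)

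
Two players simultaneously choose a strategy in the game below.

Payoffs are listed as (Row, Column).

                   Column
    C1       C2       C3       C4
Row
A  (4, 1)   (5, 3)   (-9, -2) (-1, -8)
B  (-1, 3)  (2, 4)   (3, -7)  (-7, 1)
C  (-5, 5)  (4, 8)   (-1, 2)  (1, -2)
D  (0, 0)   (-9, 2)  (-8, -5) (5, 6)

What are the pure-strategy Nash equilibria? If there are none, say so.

For each player, find the best response to each opponent profile; mutual best responses are the pure NE.
Row against C1: payoffs 4, -1, -5, 0 → best response A.
Row against C2: payoffs 5, 2, 4, -9 → best response A.
Row against C3: payoffs -9, 3, -1, -8 → best response B.
Row against C4: payoffs -1, -7, 1, 5 → best response D.
Column against A: payoffs 1, 3, -2, -8 → best response C2.
Column against B: payoffs 3, 4, -7, 1 → best response C2.
Column against C: payoffs 5, 8, 2, -2 → best response C2.
Column against D: payoffs 0, 2, -5, 6 → best response C4.
Mutual best responses: (A, C2); (D, C4).

Pure-strategy Nash equilibria: (A, C2), (D, C4)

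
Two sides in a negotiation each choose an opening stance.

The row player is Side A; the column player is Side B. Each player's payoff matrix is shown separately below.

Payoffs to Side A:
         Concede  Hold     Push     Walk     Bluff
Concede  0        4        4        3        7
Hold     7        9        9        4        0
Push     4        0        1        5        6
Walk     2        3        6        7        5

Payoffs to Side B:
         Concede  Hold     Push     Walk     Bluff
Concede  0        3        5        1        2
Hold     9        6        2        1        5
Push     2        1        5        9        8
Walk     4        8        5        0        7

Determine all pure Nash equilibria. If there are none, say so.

The unique pure-strategy Nash equilibrium is (Hold, Concede).

(Concede, Concede): Side A can switch to Hold (0 → 7). Not NE.
(Concede, Hold): Side A can switch to Hold (4 → 9). Not NE.
(Concede, Push): Side A can switch to Hold (4 → 9). Not NE.
(Concede, Walk): Side A can switch to Hold (3 → 4). Not NE.
(Concede, Bluff): Side B can switch to Hold (2 → 3). Not NE.
(Hold, Concede): Side A gets 7, best alternative 4; Side B gets 9, best alternative 6. No profitable deviation — NE.
(Hold, Hold): Side B can switch to Concede (6 → 9). Not NE.
(The remaining 13 profiles each have a profitable deviation by the same check.)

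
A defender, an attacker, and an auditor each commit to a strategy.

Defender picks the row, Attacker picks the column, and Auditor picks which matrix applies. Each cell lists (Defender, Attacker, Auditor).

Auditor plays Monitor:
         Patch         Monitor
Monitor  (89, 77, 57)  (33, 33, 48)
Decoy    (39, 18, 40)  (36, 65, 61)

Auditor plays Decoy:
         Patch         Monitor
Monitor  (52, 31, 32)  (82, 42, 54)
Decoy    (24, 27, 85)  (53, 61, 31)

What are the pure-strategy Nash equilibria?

Defender against (Patch, Monitor): payoffs 89, 39 → best response Monitor.
Defender against (Patch, Decoy): payoffs 52, 24 → best response Monitor.
Defender against (Monitor, Monitor): payoffs 33, 36 → best response Decoy.
Defender against (Monitor, Decoy): payoffs 82, 53 → best response Monitor.
Attacker against (Monitor, Monitor): payoffs 77, 33 → best response Patch.
Attacker against (Monitor, Decoy): payoffs 31, 42 → best response Monitor.
Attacker against (Decoy, Monitor): payoffs 18, 65 → best response Monitor.
Attacker against (Decoy, Decoy): payoffs 27, 61 → best response Monitor.
Auditor against (Monitor, Patch): payoffs 57, 32 → best response Monitor.
Auditor against (Monitor, Monitor): payoffs 48, 54 → best response Decoy.
Auditor against (Decoy, Patch): payoffs 40, 85 → best response Decoy.
Auditor against (Decoy, Monitor): payoffs 61, 31 → best response Monitor.
Mutual best responses: (Monitor, Patch, Monitor); (Monitor, Monitor, Decoy); (Decoy, Monitor, Monitor).

(Monitor, Patch, Monitor); (Monitor, Monitor, Decoy); (Decoy, Monitor, Monitor)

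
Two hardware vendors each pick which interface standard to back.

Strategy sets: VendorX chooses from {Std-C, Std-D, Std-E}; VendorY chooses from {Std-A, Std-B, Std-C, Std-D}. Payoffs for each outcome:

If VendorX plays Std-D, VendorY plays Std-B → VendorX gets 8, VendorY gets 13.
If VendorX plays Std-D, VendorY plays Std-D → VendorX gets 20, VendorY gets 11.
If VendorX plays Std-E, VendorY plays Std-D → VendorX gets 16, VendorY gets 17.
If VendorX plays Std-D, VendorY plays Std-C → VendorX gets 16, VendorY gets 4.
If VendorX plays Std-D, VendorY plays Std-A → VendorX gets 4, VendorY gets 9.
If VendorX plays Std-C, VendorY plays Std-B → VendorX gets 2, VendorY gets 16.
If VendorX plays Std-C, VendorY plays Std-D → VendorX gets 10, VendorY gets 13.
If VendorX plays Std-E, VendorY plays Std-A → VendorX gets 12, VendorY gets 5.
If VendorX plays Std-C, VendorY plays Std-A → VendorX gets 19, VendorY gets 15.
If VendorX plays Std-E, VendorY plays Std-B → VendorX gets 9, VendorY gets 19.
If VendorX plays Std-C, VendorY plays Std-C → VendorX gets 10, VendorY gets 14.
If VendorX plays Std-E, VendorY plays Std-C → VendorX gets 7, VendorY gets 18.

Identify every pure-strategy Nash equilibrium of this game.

The unique pure-strategy Nash equilibrium is (Std-E, Std-B).

Mark each player's best response to every combination of opponents' strategies; a profile where every player is best-responding is a pure Nash equilibrium.
VendorX against Std-A: payoffs 19, 4, 12 → best response Std-C.
VendorX against Std-B: payoffs 2, 8, 9 → best response Std-E.
VendorX against Std-C: payoffs 10, 16, 7 → best response Std-D.
VendorX against Std-D: payoffs 10, 20, 16 → best response Std-D.
VendorY against Std-C: payoffs 15, 16, 14, 13 → best response Std-B.
VendorY against Std-D: payoffs 9, 13, 4, 11 → best response Std-B.
VendorY against Std-E: payoffs 5, 19, 18, 17 → best response Std-B.
Mutual best responses: (Std-E, Std-B).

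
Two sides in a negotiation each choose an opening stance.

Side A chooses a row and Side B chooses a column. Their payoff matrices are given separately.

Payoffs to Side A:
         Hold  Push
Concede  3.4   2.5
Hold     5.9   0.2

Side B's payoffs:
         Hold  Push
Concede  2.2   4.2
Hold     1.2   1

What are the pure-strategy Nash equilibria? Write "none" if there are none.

The pure Nash equilibria are (Concede, Push), (Hold, Hold).

Mark each player's best response to every combination of opponents' strategies; a profile where every player is best-responding is a pure Nash equilibrium.
Side A against Hold: payoffs 3.4, 5.9 → best response Hold.
Side A against Push: payoffs 2.5, 0.2 → best response Concede.
Side B against Concede: payoffs 2.2, 4.2 → best response Push.
Side B against Hold: payoffs 1.2, 1 → best response Hold.
Mutual best responses: (Concede, Push); (Hold, Hold).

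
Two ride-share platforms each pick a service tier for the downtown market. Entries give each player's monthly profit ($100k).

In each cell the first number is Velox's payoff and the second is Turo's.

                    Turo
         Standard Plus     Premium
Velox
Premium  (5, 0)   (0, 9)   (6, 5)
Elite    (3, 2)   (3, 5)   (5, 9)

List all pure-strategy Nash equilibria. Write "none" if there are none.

(Premium, Standard): Turo can switch to Plus (0 → 9). Not NE.
(Premium, Plus): Velox can switch to Elite (0 → 3). Not NE.
(Premium, Premium): Turo can switch to Plus (5 → 9). Not NE.
(Elite, Standard): Velox can switch to Premium (3 → 5). Not NE.
(Elite, Plus): Turo can switch to Premium (5 → 9). Not NE.
(Elite, Premium): Velox can switch to Premium (5 → 6). Not NE.

There is no pure-strategy Nash equilibrium.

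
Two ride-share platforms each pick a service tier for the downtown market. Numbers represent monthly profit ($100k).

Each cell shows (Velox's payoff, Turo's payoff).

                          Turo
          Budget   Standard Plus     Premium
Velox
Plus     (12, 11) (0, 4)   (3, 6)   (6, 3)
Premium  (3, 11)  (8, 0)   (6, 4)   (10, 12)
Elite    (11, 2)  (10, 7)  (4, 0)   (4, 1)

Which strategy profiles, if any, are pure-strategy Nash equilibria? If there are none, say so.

(Plus, Budget) and (Premium, Premium) and (Elite, Standard)

Mark each player's best response to every combination of opponents' strategies; a profile where every player is best-responding is a pure Nash equilibrium.
Velox against Budget: payoffs 12, 3, 11 → best response Plus.
Velox against Standard: payoffs 0, 8, 10 → best response Elite.
Velox against Plus: payoffs 3, 6, 4 → best response Premium.
Velox against Premium: payoffs 6, 10, 4 → best response Premium.
Turo against Plus: payoffs 11, 4, 6, 3 → best response Budget.
Turo against Premium: payoffs 11, 0, 4, 12 → best response Premium.
Turo against Elite: payoffs 2, 7, 0, 1 → best response Standard.
Mutual best responses: (Plus, Budget); (Premium, Premium); (Elite, Standard).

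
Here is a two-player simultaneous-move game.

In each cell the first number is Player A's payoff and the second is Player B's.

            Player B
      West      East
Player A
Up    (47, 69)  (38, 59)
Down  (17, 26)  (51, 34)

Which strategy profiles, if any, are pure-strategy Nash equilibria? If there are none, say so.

Player A against West: payoffs 47, 17 → best response Up.
Player A against East: payoffs 38, 51 → best response Down.
Player B against Up: payoffs 69, 59 → best response West.
Player B against Down: payoffs 26, 34 → best response East.
Mutual best responses: (Up, West); (Down, East).

The pure Nash equilibria are (Up, West); (Down, East).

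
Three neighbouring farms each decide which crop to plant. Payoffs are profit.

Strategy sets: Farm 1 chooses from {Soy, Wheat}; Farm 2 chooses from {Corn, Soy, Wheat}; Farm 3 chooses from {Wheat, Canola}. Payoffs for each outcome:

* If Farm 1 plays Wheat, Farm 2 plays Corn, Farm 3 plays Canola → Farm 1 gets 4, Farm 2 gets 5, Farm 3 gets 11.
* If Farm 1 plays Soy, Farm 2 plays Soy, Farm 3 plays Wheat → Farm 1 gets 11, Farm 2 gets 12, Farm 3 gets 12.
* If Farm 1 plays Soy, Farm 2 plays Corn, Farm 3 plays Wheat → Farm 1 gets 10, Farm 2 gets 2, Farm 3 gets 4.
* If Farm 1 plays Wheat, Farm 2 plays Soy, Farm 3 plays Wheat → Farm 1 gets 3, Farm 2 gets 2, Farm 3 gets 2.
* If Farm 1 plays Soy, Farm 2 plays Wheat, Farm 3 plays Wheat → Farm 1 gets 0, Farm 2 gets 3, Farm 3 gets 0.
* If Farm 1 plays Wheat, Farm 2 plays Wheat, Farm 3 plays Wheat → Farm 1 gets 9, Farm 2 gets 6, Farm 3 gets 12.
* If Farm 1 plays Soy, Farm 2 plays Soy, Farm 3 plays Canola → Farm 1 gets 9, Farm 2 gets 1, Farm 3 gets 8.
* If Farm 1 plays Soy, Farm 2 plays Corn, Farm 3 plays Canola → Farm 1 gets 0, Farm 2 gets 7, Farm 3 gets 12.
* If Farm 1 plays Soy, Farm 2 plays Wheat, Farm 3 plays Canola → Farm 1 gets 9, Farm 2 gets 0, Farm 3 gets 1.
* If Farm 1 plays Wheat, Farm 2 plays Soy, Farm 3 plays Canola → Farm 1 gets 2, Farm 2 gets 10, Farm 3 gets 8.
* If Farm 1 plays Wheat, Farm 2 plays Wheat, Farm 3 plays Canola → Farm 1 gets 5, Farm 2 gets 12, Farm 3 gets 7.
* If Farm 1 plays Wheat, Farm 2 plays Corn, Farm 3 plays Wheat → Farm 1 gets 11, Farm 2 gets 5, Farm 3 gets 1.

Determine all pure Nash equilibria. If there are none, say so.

(Soy, Corn, Wheat): Farm 1 can switch to Wheat (10 → 11). Not NE.
(Soy, Corn, Canola): Farm 1 can switch to Wheat (0 → 4). Not NE.
(Soy, Soy, Wheat): Farm 1 gets 11, best alternative 3; Farm 2 gets 12, best alternative 3; Farm 3 gets 12, best alternative 8. No profitable deviation — NE.
(Soy, Soy, Canola): Farm 2 can switch to Corn (1 → 7). Not NE.
(Soy, Wheat, Wheat): Farm 1 can switch to Wheat (0 → 9). Not NE.
(Soy, Wheat, Canola): Farm 2 can switch to Corn (0 → 7). Not NE.
(Wheat, Corn, Wheat): Farm 2 can switch to Wheat (5 → 6). Not NE.
(Wheat, Corn, Canola): Farm 2 can switch to Soy (5 → 10). Not NE.
(Wheat, Soy, Wheat): Farm 1 can switch to Soy (3 → 11). Not NE.
(Wheat, Wheat, Wheat): Farm 1 gets 9, best alternative 0; Farm 2 gets 6, best alternative 5; Farm 3 gets 12, best alternative 7. No profitable deviation — NE.
(The remaining 2 profiles each have a profitable deviation by the same check.)

(Soy, Soy, Wheat) and (Wheat, Wheat, Wheat)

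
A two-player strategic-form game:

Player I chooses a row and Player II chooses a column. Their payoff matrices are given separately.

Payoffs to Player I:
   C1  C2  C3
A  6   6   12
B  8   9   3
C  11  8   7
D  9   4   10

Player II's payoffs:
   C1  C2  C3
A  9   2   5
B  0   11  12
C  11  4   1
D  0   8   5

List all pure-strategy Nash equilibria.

For each strategy profile, look for a profitable unilateral deviation.
(A, C1): Player I can switch to B (6 → 8). Not NE.
(A, C2): Player I can switch to B (6 → 9). Not NE.
(A, C3): Player II can switch to C1 (5 → 9). Not NE.
(B, C1): Player I can switch to C (8 → 11). Not NE.
(B, C2): Player II can switch to C3 (11 → 12). Not NE.
(B, C3): Player I can switch to A (3 → 12). Not NE.
(C, C1): Player I gets 11, best alternative 9; Player II gets 11, best alternative 4. No profitable deviation — NE.
(C, C2): Player I can switch to B (8 → 9). Not NE.
(C, C3): Player I can switch to A (7 → 12). Not NE.
(D, C1): Player I can switch to C (9 → 11). Not NE.
(D, C2): Player I can switch to A (4 → 6). Not NE.
(D, C3): Player I can switch to A (10 → 12). Not NE.

(C, C1)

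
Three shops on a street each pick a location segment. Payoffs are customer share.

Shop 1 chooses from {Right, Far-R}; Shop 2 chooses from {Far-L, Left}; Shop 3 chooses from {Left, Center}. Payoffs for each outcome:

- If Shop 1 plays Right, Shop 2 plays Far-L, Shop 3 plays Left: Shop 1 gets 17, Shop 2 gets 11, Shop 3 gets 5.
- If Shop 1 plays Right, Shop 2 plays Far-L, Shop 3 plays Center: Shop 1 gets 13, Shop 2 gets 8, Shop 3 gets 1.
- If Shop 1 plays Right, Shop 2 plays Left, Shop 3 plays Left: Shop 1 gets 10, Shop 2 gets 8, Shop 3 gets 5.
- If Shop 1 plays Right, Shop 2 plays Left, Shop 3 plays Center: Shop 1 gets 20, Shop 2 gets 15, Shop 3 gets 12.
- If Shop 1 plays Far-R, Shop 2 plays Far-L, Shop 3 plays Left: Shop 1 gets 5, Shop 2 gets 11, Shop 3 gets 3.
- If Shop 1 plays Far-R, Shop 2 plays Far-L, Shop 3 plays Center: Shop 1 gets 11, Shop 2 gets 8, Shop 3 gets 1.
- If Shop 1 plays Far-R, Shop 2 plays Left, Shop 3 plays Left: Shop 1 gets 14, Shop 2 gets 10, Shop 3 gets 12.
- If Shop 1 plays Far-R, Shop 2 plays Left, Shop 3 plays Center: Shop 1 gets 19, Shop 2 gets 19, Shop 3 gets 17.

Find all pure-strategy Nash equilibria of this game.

The pure Nash equilibria are (Right, Far-L, Left) and (Right, Left, Center).

Shop 1 against (Far-L, Left): payoffs 17, 5 → best response Right.
Shop 1 against (Far-L, Center): payoffs 13, 11 → best response Right.
Shop 1 against (Left, Left): payoffs 10, 14 → best response Far-R.
Shop 1 against (Left, Center): payoffs 20, 19 → best response Right.
Shop 2 against (Right, Left): payoffs 11, 8 → best response Far-L.
Shop 2 against (Right, Center): payoffs 8, 15 → best response Left.
Shop 2 against (Far-R, Left): payoffs 11, 10 → best response Far-L.
Shop 2 against (Far-R, Center): payoffs 8, 19 → best response Left.
Shop 3 against (Right, Far-L): payoffs 5, 1 → best response Left.
Shop 3 against (Right, Left): payoffs 5, 12 → best response Center.
Shop 3 against (Far-R, Far-L): payoffs 3, 1 → best response Left.
Shop 3 against (Far-R, Left): payoffs 12, 17 → best response Center.
Mutual best responses: (Right, Far-L, Left); (Right, Left, Center).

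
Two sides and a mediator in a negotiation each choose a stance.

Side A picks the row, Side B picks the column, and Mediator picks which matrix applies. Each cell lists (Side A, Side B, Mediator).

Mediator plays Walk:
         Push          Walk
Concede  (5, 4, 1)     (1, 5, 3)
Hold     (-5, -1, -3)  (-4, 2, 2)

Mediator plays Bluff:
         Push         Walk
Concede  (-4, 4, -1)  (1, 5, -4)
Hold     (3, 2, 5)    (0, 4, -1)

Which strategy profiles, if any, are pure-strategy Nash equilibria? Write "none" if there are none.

Pure NE: (Concede, Walk, Walk)

Mark each player's best response to every combination of opponents' strategies; a profile where every player is best-responding is a pure Nash equilibrium.
Side A against (Push, Walk): payoffs 5, -5 → best response Concede.
Side A against (Push, Bluff): payoffs -4, 3 → best response Hold.
Side A against (Walk, Walk): payoffs 1, -4 → best response Concede.
Side A against (Walk, Bluff): payoffs 1, 0 → best response Concede.
Side B against (Concede, Walk): payoffs 4, 5 → best response Walk.
Side B against (Concede, Bluff): payoffs 4, 5 → best response Walk.
Side B against (Hold, Walk): payoffs -1, 2 → best response Walk.
Side B against (Hold, Bluff): payoffs 2, 4 → best response Walk.
Mediator against (Concede, Push): payoffs 1, -1 → best response Walk.
Mediator against (Concede, Walk): payoffs 3, -4 → best response Walk.
Mediator against (Hold, Push): payoffs -3, 5 → best response Bluff.
Mediator against (Hold, Walk): payoffs 2, -1 → best response Walk.
Mutual best responses: (Concede, Walk, Walk).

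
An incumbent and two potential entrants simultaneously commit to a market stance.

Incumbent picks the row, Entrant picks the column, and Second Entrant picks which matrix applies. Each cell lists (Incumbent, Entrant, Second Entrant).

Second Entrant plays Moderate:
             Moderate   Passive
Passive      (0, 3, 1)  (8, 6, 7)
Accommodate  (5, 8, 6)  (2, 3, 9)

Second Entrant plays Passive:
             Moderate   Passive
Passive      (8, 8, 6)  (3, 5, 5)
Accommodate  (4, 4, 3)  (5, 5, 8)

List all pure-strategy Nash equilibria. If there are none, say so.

Incumbent against (Moderate, Moderate): payoffs 0, 5 → best response Accommodate.
Incumbent against (Moderate, Passive): payoffs 8, 4 → best response Passive.
Incumbent against (Passive, Moderate): payoffs 8, 2 → best response Passive.
Incumbent against (Passive, Passive): payoffs 3, 5 → best response Accommodate.
Entrant against (Passive, Moderate): payoffs 3, 6 → best response Passive.
Entrant against (Passive, Passive): payoffs 8, 5 → best response Moderate.
Entrant against (Accommodate, Moderate): payoffs 8, 3 → best response Moderate.
Entrant against (Accommodate, Passive): payoffs 4, 5 → best response Passive.
Second Entrant against (Passive, Moderate): payoffs 1, 6 → best response Passive.
Second Entrant against (Passive, Passive): payoffs 7, 5 → best response Moderate.
Second Entrant against (Accommodate, Moderate): payoffs 6, 3 → best response Moderate.
Second Entrant against (Accommodate, Passive): payoffs 9, 8 → best response Moderate.
Mutual best responses: (Passive, Moderate, Passive); (Passive, Passive, Moderate); (Accommodate, Moderate, Moderate).

(Passive, Moderate, Passive), (Passive, Passive, Moderate), (Accommodate, Moderate, Moderate)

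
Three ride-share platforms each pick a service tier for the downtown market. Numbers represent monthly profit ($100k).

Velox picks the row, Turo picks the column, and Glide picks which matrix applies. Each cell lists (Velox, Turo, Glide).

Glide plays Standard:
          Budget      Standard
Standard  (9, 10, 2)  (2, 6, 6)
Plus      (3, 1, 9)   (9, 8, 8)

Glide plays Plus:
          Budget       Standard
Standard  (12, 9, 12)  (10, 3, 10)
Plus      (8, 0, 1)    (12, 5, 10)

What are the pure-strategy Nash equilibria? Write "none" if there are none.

(Standard, Budget, Standard): Glide can switch to Plus (2 → 12). Not NE.
(Standard, Budget, Plus): Velox gets 12, best alternative 8; Turo gets 9, best alternative 3; Glide gets 12, best alternative 2. No profitable deviation — NE.
(Standard, Standard, Standard): Velox can switch to Plus (2 → 9). Not NE.
(Standard, Standard, Plus): Velox can switch to Plus (10 → 12). Not NE.
(Plus, Budget, Standard): Velox can switch to Standard (3 → 9). Not NE.
(Plus, Budget, Plus): Velox can switch to Standard (8 → 12). Not NE.
(Plus, Standard, Standard): Glide can switch to Plus (8 → 10). Not NE.
(Plus, Standard, Plus): Velox gets 12, best alternative 10; Turo gets 5, best alternative 0; Glide gets 10, best alternative 8. No profitable deviation — NE.

Pure-strategy Nash equilibria: (Standard, Budget, Plus); (Plus, Standard, Plus)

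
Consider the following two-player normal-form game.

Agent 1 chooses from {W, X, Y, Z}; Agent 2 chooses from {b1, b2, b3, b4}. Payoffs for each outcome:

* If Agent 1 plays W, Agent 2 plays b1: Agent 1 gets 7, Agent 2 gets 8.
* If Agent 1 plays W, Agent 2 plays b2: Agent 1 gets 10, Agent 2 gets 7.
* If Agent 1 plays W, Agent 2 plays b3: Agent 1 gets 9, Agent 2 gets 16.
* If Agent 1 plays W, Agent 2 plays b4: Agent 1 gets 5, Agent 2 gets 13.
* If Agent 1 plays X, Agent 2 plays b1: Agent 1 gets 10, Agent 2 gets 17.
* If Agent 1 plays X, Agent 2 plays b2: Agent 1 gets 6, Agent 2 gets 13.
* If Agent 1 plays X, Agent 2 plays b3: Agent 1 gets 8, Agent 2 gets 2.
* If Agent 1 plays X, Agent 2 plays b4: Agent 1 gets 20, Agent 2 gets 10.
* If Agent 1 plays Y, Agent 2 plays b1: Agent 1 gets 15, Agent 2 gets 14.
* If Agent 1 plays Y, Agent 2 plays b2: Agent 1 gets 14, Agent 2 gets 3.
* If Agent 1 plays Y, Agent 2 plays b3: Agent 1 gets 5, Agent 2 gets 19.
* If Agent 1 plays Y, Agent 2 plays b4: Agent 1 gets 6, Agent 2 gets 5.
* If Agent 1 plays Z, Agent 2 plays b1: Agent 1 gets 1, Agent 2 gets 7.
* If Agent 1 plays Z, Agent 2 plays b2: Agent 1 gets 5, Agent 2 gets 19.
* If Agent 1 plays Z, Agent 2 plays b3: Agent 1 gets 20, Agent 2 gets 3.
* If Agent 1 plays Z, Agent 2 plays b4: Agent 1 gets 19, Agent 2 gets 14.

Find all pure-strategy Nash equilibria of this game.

(W, b1): Agent 1 can switch to X (7 → 10). Not NE.
(W, b2): Agent 1 can switch to Y (10 → 14). Not NE.
(W, b3): Agent 1 can switch to Z (9 → 20). Not NE.
(W, b4): Agent 1 can switch to X (5 → 20). Not NE.
(X, b1): Agent 1 can switch to Y (10 → 15). Not NE.
(X, b2): Agent 1 can switch to W (6 → 10). Not NE.
(X, b3): Agent 1 can switch to W (8 → 9). Not NE.
(X, b4): Agent 2 can switch to b1 (10 → 17). Not NE.
(Y, b1): Agent 2 can switch to b3 (14 → 19). Not NE.
(Y, b2): Agent 2 can switch to b1 (3 → 14). Not NE.
(The remaining 6 profiles each have a profitable deviation by the same check.)

none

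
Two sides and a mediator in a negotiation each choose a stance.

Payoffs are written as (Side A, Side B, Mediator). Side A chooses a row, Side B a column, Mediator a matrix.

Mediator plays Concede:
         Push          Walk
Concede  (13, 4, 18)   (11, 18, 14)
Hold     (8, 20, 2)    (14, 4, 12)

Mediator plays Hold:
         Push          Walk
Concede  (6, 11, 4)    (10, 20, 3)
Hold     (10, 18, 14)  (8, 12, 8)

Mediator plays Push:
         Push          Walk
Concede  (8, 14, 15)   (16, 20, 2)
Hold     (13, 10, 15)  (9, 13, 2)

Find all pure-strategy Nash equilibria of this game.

Mark each player's best response to every combination of opponents' strategies; a profile where every player is best-responding is a pure Nash equilibrium.
Side A against (Push, Concede): payoffs 13, 8 → best response Concede.
Side A against (Push, Hold): payoffs 6, 10 → best response Hold.
Side A against (Push, Push): payoffs 8, 13 → best response Hold.
Side A against (Walk, Concede): payoffs 11, 14 → best response Hold.
Side A against (Walk, Hold): payoffs 10, 8 → best response Concede.
Side A against (Walk, Push): payoffs 16, 9 → best response Concede.
Side B against (Concede, Concede): payoffs 4, 18 → best response Walk.
Side B against (Concede, Hold): payoffs 11, 20 → best response Walk.
Side B against (Concede, Push): payoffs 14, 20 → best response Walk.
Side B against (Hold, Concede): payoffs 20, 4 → best response Push.
Side B against (Hold, Hold): payoffs 18, 12 → best response Push.
Side B against (Hold, Push): payoffs 10, 13 → best response Walk.
Mediator against (Concede, Push): payoffs 18, 4, 15 → best response Concede.
Mediator against (Concede, Walk): payoffs 14, 3, 2 → best response Concede.
Mediator against (Hold, Push): payoffs 2, 14, 15 → best response Push.
Mediator against (Hold, Walk): payoffs 12, 8, 2 → best response Concede.
No profile is a mutual best response for all players.

There is no pure-strategy Nash equilibrium.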